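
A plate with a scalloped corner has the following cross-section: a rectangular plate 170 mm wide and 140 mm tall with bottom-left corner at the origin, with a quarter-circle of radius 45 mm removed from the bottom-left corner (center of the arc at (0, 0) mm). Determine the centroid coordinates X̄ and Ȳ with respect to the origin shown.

plate: A = 170 × 140 = 23800.00, centroid at (85.00, 70.00).
removed quarter-circle: A = −¼π·45² = -1590.43, centroid at (19.10, 19.10).
ΣA = 22209.57 mm²
ΣAX̄ = (23800.00)(85.00) + (-1590.43)(19.10) = 1992625.00 mm³
ΣAȲ = (23800.00)(70.00) + (-1590.43)(19.10) = 1635625.00 mm³
X̄ = 1992625.00 / 22209.57 = 89.72 mm
Ȳ = 1635625.00 / 22209.57 = 73.65 mm

X̄ = 89.72 mm, Ȳ = 73.65 mm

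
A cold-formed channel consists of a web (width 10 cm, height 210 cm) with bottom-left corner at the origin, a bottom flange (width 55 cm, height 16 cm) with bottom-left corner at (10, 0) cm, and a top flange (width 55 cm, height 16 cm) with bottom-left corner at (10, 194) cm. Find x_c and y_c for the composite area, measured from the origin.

x_c = 19.82 cm, y_c = 105.00 cm

web: A = 10 × 210 = 2100.00, centroid at (5.00, 105.00).
bottom flange: A = 55 × 16 = 880.00, centroid at (37.50, 8.00).
top flange: A = 55 × 16 = 880.00, centroid at (37.50, 202.00).
ΣA = 3860.00 cm²
ΣAx_c = (2100.00)(5.00) + (880.00)(37.50) + (880.00)(37.50) = 76500.00 cm³
ΣAy_c = (2100.00)(105.00) + (880.00)(8.00) + (880.00)(202.00) = 405300.00 cm³
x_c = 76500.00 / 3860.00 = 19.82 cm
y_c = 405300.00 / 3860.00 = 105.00 cm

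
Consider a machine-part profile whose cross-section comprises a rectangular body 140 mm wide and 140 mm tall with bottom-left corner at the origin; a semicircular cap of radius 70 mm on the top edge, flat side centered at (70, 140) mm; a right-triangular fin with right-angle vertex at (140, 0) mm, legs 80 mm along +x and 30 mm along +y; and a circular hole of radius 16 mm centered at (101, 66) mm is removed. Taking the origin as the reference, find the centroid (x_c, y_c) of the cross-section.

rectangular body: A = 140 × 140 = 19600.00, centroid at (70.00, 70.00).
semicircular top: A = ½π·70² = 7696.90, centroid at (70.00, 169.71).
triangular fin: A = ½·80·30 = 1200.00, centroid at (166.67, 10.00).
hole: A = −π·16² = -804.25, centroid at (101.00, 66.00).
ΣA = 27692.65 mm²
ΣAx_c = (19600.00)(70.00) + (7696.90)(70.00) + (1200.00)(166.67) + (-804.25)(101.00) = 2029554.12 mm³
ΣAy_c = (19600.00)(70.00) + (7696.90)(169.71) + (1200.00)(10.00) + (-804.25)(66.00) = 2637152.60 mm³
x_c = 2029554.12 / 27692.65 = 73.29 mm
y_c = 2637152.60 / 27692.65 = 95.23 mm

x_c = 73.29 mm, y_c = 95.23 mm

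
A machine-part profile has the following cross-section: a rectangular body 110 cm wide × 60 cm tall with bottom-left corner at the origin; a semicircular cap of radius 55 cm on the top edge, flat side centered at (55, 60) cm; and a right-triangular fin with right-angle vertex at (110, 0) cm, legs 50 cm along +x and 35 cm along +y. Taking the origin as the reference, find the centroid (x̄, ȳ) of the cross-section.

rectangular body: A = 110 × 60 = 6600.00, centroid at (55.00, 30.00).
semicircular top: A = ½π·55² = 4751.66, centroid at (55.00, 83.34).
triangular fin: A = ½·50·35 = 875.00, centroid at (126.67, 11.67).
ΣA = 12226.66 cm², ΣAx̄ = 735174.57 cm³, ΣAȳ = 604224.53 cm³.
x̄ = 735174.57/12226.66 = 60.13 cm; ȳ = 604224.53/12226.66 = 49.42 cm.

x̄ = 60.13 cm, ȳ = 49.42 cm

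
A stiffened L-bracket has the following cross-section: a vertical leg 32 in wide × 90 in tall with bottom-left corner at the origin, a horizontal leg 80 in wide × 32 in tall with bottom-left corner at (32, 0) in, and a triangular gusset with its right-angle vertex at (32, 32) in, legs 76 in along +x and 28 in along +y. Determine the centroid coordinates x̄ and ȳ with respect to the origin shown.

vertical leg: A = 32 × 90 = 2880.00, centroid at (16.00, 45.00).
horizontal leg: A = 80 × 32 = 2560.00, centroid at (72.00, 16.00).
gusset: A = ½·76·28 = 1064.00, centroid at (57.33, 41.33).
ΣA = 6504.00 in², ΣAx̄ = 291402.67 in³, ΣAȳ = 214538.67 in³.
x̄ = 291402.67/6504.00 = 44.80 in; ȳ = 214538.67/6504.00 = 32.99 in.

x̄ = 44.80 in, ȳ = 32.99 in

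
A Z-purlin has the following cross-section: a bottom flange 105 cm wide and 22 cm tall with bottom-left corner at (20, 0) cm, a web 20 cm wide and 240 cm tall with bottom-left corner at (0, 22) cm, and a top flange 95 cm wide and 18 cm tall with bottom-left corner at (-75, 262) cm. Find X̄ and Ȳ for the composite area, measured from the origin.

bottom flange: A = 105 × 22 = 2310.00, centroid at (72.50, 11.00).
web: A = 20 × 240 = 4800.00, centroid at (10.00, 142.00).
top flange: A = 95 × 18 = 1710.00, centroid at (-27.50, 271.00).
ΣA = 8820.00 cm²
ΣAX̄ = (2310.00)(72.50) + (4800.00)(10.00) + (1710.00)(-27.50) = 168450.00 cm³
ΣAȲ = (2310.00)(11.00) + (4800.00)(142.00) + (1710.00)(271.00) = 1170420.00 cm³
X̄ = 168450.00 / 8820.00 = 19.10 cm
Ȳ = 1170420.00 / 8820.00 = 132.70 cm

X̄ = 19.10 cm, Ȳ = 132.70 cm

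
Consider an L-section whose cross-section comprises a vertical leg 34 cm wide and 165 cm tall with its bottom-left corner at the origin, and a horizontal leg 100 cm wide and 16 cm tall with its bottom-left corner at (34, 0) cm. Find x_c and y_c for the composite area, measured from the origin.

x_c = 31.87 cm, y_c = 65.97 cm

vertical leg: A = 34 × 165 = 5610.00, centroid at (17.00, 82.50).
horizontal leg: A = 100 × 16 = 1600.00, centroid at (84.00, 8.00).
ΣA = 7210.00 cm²
ΣAx_c = (5610.00)(17.00) + (1600.00)(84.00) = 229770.00 cm³
ΣAy_c = (5610.00)(82.50) + (1600.00)(8.00) = 475625.00 cm³
x_c = 229770.00 / 7210.00 = 31.87 cm
y_c = 475625.00 / 7210.00 = 65.97 cm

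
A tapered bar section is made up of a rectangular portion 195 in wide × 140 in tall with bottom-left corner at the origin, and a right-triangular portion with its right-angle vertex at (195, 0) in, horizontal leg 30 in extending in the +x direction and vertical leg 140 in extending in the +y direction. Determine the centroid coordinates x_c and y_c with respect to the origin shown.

x_c = 105.18 in, y_c = 68.33 in

rectangular portion: A = 195 × 140 = 27300.00, centroid at (97.50, 70.00).
triangular portion: A = ½·30·140 = 2100.00, centroid at (205.00, 46.67).
ΣA = 29400.00 in², ΣAx_c = 3092250.00 in³, ΣAy_c = 2009000.00 in³.
x_c = 3092250.00/29400.00 = 105.18 in; y_c = 2009000.00/29400.00 = 68.33 in.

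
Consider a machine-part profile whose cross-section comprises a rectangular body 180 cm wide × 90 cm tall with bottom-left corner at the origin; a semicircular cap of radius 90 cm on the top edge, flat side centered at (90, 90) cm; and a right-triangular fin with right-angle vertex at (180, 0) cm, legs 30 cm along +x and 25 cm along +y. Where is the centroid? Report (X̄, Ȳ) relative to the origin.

rectangular body: A = 180 × 90 = 16200.00, centroid at (90.00, 45.00).
semicircular top: A = ½π·90² = 12723.45, centroid at (90.00, 128.20).
triangular fin: A = ½·30·25 = 375.00, centroid at (190.00, 8.33).
ΣA = 29298.45 cm², ΣAX̄ = 2674360.52 cm³, ΣAȲ = 2363235.52 cm³.
X̄ = 2674360.52/29298.45 = 91.28 cm; Ȳ = 2363235.52/29298.45 = 80.66 cm.

X̄ = 91.28 cm, Ȳ = 80.66 cm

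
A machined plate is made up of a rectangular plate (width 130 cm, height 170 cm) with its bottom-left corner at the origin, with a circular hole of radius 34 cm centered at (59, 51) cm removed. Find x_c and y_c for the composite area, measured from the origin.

plate: A = 130 × 170 = 22100.00, centroid at (65.00, 85.00).
hole: A = −π·34² = -3631.68, centroid at (59.00, 51.00).
ΣA = 18468.32 cm², ΣAx_c = 1222230.81 cm³, ΣAy_c = 1693284.26 cm³.
x_c = 1222230.81/18468.32 = 66.18 cm; y_c = 1693284.26/18468.32 = 91.69 cm.

x_c = 66.18 cm, y_c = 91.69 cm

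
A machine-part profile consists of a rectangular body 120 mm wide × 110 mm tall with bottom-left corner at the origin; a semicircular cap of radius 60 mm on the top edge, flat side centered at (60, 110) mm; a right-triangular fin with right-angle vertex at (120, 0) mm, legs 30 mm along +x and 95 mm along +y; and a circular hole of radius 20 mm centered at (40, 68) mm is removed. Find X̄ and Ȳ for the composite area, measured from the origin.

rectangular body: A = 120 × 110 = 13200.00, centroid at (60.00, 55.00).
semicircular top: A = ½π·60² = 5654.87, centroid at (60.00, 135.46).
triangular fin: A = ½·30·95 = 1425.00, centroid at (130.00, 31.67).
hole: A = −π·20² = -1256.64, centroid at (40.00, 68.00).
ΣA = 19023.23 mm²
ΣAX̄ = (13200.00)(60.00) + (5654.87)(60.00) + (1425.00)(130.00) + (-1256.64)(40.00) = 1266276.52 mm³
ΣAȲ = (13200.00)(55.00) + (5654.87)(135.46) + (1425.00)(31.67) + (-1256.64)(68.00) = 1451709.03 mm³
X̄ = 1266276.52 / 19023.23 = 66.56 mm
Ȳ = 1451709.03 / 19023.23 = 76.31 mm

X̄ = 66.56 mm, Ȳ = 76.31 mm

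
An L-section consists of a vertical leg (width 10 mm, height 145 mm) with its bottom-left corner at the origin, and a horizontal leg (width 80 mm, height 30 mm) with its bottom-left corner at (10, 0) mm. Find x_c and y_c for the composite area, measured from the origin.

vertical leg: A = 10 × 145 = 1450.00, centroid at (5.00, 72.50).
horizontal leg: A = 80 × 30 = 2400.00, centroid at (50.00, 15.00).
ΣA = 3850.00 mm²
ΣAx_c = (1450.00)(5.00) + (2400.00)(50.00) = 127250.00 mm³
ΣAy_c = (1450.00)(72.50) + (2400.00)(15.00) = 141125.00 mm³
x_c = 127250.00 / 3850.00 = 33.05 mm
y_c = 141125.00 / 3850.00 = 36.66 mm

x_c = 33.05 mm, y_c = 36.66 mm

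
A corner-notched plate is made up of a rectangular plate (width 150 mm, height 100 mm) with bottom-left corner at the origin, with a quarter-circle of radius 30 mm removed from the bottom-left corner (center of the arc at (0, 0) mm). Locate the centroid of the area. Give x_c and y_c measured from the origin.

x_c = 78.08 mm, y_c = 51.84 mm

Part | A | x̄ᵢ | ȳᵢ | A·x̄ᵢ | A·ȳᵢ
plate | 15000.00 | 75.00 | 50.00 | 1125000.00 | 750000.00
removed quarter-circle | -706.86 | 12.73 | 12.73 | -9000.00 | -9000.00
Σ | 14293.14 |  |  | 1116000.00 | 741000.00
x_c = 1116000.00 / 14293.14 = 78.08 mm
y_c = 741000.00 / 14293.14 = 51.84 mm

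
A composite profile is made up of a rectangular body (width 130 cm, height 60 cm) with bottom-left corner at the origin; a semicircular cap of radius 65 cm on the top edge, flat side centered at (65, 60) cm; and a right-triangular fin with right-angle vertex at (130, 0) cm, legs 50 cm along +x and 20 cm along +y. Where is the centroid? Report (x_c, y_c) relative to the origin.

Part | A | x̄ᵢ | ȳᵢ | A·x̄ᵢ | A·ȳᵢ
rectangular body | 7800.00 | 65.00 | 30.00 | 507000.00 | 234000.00
semicircular top | 6636.61 | 65.00 | 87.59 | 431379.94 | 581280.20
triangular fin | 500.00 | 146.67 | 6.67 | 73333.33 | 3333.33
Σ | 14936.61 |  |  | 1011713.27 | 818613.54
x_c = 1011713.27 / 14936.61 = 67.73 cm
y_c = 818613.54 / 14936.61 = 54.81 cm

x_c = 67.73 cm, y_c = 54.81 cm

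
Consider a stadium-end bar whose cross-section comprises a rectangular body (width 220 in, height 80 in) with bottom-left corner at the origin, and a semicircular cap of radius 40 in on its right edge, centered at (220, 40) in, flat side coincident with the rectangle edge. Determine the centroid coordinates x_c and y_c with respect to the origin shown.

rectangular body: A = 220 × 80 = 17600.00, centroid at (110.00, 40.00).
semicircular end: A = ½π·40² = 2513.27, centroid at (236.98, 40.00).
ΣA = 20113.27 in², ΣAx_c = 2531586.97 in³, ΣAy_c = 804530.96 in³.
x_c = 2531586.97/20113.27 = 125.87 in; y_c = 804530.96/20113.27 = 40.00 in.

x_c = 125.87 in, y_c = 40.00 in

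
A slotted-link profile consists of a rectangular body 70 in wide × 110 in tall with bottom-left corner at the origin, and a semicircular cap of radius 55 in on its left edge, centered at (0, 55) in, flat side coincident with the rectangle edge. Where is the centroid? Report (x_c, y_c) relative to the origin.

rectangular body: A = 70 × 110 = 7700.00, centroid at (35.00, 55.00).
semicircular end: A = ½π·55² = 4751.66, centroid at (-23.34, 55.00).
ΣA = 12451.66 in²
ΣAx_c = (7700.00)(35.00) + (4751.66)(-23.34) = 158583.33 in³
ΣAy_c = (7700.00)(55.00) + (4751.66)(55.00) = 684841.24 in³
x_c = 158583.33 / 12451.66 = 12.74 in
y_c = 684841.24 / 12451.66 = 55.00 in

x_c = 12.74 in, y_c = 55.00 in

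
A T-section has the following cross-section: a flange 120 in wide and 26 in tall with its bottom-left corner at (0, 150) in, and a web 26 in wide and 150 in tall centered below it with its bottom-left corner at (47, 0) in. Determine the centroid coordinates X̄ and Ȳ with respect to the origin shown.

X̄ = 60.00 in, Ȳ = 114.11 in

Part | A | x̄ᵢ | ȳᵢ | A·x̄ᵢ | A·ȳᵢ
web | 3900.00 | 60.00 | 75.00 | 234000.00 | 292500.00
flange | 3120.00 | 60.00 | 163.00 | 187200.00 | 508560.00
Σ | 7020.00 |  |  | 421200.00 | 801060.00
X̄ = 421200.00 / 7020.00 = 60.00 in
Ȳ = 801060.00 / 7020.00 = 114.11 in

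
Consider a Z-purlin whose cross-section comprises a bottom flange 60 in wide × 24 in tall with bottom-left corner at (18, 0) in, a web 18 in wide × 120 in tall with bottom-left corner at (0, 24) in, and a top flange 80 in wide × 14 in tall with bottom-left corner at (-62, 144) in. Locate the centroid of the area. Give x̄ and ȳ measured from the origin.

x̄ = 13.54 in, ȳ = 77.93 in

bottom flange: A = 60 × 24 = 1440.00, centroid at (48.00, 12.00).
web: A = 18 × 120 = 2160.00, centroid at (9.00, 84.00).
top flange: A = 80 × 14 = 1120.00, centroid at (-22.00, 151.00).
ΣA = 4720.00 in²
ΣAx̄ = (1440.00)(48.00) + (2160.00)(9.00) + (1120.00)(-22.00) = 63920.00 in³
ΣAȳ = (1440.00)(12.00) + (2160.00)(84.00) + (1120.00)(151.00) = 367840.00 in³
x̄ = 63920.00 / 4720.00 = 13.54 in
ȳ = 367840.00 / 4720.00 = 77.93 in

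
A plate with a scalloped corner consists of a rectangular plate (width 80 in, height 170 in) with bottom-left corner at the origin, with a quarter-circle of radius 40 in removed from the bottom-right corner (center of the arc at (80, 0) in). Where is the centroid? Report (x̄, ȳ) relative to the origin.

x̄ = 37.66 in, ȳ = 91.93 in

plate: A = 80 × 170 = 13600.00, centroid at (40.00, 85.00).
removed quarter-circle: A = −¼π·40² = -1256.64, centroid at (63.02, 16.98).
ΣA = 12343.36 in²
ΣAx̄ = (13600.00)(40.00) + (-1256.64)(63.02) = 464802.37 in³
ΣAȳ = (13600.00)(85.00) + (-1256.64)(16.98) = 1134666.67 in³
x̄ = 464802.37 / 12343.36 = 37.66 in
ȳ = 1134666.67 / 12343.36 = 91.93 in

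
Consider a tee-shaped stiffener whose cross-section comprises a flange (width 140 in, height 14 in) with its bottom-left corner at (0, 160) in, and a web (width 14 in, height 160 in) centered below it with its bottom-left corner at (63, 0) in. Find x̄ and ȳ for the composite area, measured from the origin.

x̄ = 70.00 in, ȳ = 120.60 in

web: A = 14 × 160 = 2240.00, centroid at (70.00, 80.00).
flange: A = 140 × 14 = 1960.00, centroid at (70.00, 167.00).
ΣA = 4200.00 in², ΣAx̄ = 294000.00 in³, ΣAȳ = 506520.00 in³.
x̄ = 294000.00/4200.00 = 70.00 in; ȳ = 506520.00/4200.00 = 120.60 in.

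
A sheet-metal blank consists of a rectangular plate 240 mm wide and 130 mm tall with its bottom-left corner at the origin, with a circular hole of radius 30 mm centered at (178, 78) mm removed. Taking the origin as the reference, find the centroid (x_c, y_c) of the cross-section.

Part | A | x̄ᵢ | ȳᵢ | A·x̄ᵢ | A·ȳᵢ
plate | 31200.00 | 120.00 | 65.00 | 3744000.00 | 2028000.00
hole | -2827.43 | 178.00 | 78.00 | -503283.14 | -220539.80
Σ | 28372.57 |  |  | 3240716.86 | 1807460.20
x_c = 3240716.86 / 28372.57 = 114.22 mm
y_c = 1807460.20 / 28372.57 = 63.70 mm

x_c = 114.22 mm, y_c = 63.70 mm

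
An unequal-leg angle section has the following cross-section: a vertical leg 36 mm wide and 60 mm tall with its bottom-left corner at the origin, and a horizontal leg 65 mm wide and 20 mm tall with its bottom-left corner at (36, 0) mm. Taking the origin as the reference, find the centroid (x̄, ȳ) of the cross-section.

x̄ = 36.97 mm, ȳ = 22.49 mm

vertical leg: A = 36 × 60 = 2160.00, centroid at (18.00, 30.00).
horizontal leg: A = 65 × 20 = 1300.00, centroid at (68.50, 10.00).
ΣA = 3460.00 mm², ΣAx̄ = 127930.00 mm³, ΣAȳ = 77800.00 mm³.
x̄ = 127930.00/3460.00 = 36.97 mm; ȳ = 77800.00/3460.00 = 22.49 mm.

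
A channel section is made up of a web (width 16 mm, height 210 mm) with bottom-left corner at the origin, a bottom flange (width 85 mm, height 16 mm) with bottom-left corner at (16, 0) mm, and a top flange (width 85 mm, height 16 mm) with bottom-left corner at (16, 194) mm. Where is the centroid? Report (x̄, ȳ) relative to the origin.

x̄ = 30.59 mm, ȳ = 105.00 mm

web: A = 16 × 210 = 3360.00, centroid at (8.00, 105.00).
bottom flange: A = 85 × 16 = 1360.00, centroid at (58.50, 8.00).
top flange: A = 85 × 16 = 1360.00, centroid at (58.50, 202.00).
ΣA = 6080.00 mm²
ΣAx̄ = (3360.00)(8.00) + (1360.00)(58.50) + (1360.00)(58.50) = 186000.00 mm³
ΣAȳ = (3360.00)(105.00) + (1360.00)(8.00) + (1360.00)(202.00) = 638400.00 mm³
x̄ = 186000.00 / 6080.00 = 30.59 mm
ȳ = 638400.00 / 6080.00 = 105.00 mm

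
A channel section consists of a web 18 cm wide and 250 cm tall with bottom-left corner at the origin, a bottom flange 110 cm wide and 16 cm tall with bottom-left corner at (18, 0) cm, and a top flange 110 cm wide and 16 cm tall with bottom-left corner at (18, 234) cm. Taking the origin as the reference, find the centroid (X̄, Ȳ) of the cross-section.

X̄ = 37.09 cm, Ȳ = 125.00 cm

Part | A | x̄ᵢ | ȳᵢ | A·x̄ᵢ | A·ȳᵢ
web | 4500.00 | 9.00 | 125.00 | 40500.00 | 562500.00
bottom flange | 1760.00 | 73.00 | 8.00 | 128480.00 | 14080.00
top flange | 1760.00 | 73.00 | 242.00 | 128480.00 | 425920.00
Σ | 8020.00 |  |  | 297460.00 | 1002500.00
X̄ = 297460.00 / 8020.00 = 37.09 cm
Ȳ = 1002500.00 / 8020.00 = 125.00 cm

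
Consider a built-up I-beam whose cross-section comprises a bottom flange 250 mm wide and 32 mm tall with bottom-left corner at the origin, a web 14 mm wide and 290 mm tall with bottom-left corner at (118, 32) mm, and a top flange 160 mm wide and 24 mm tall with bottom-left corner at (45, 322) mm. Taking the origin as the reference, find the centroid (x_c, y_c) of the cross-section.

Part | A | x̄ᵢ | ȳᵢ | A·x̄ᵢ | A·ȳᵢ
bottom flange | 8000.00 | 125.00 | 16.00 | 1000000.00 | 128000.00
web | 4060.00 | 125.00 | 177.00 | 507500.00 | 718620.00
top flange | 3840.00 | 125.00 | 334.00 | 480000.00 | 1282560.00
Σ | 15900.00 |  |  | 1987500.00 | 2129180.00
x_c = 1987500.00 / 15900.00 = 125.00 mm
y_c = 2129180.00 / 15900.00 = 133.91 mm

x_c = 125.00 mm, y_c = 133.91 mm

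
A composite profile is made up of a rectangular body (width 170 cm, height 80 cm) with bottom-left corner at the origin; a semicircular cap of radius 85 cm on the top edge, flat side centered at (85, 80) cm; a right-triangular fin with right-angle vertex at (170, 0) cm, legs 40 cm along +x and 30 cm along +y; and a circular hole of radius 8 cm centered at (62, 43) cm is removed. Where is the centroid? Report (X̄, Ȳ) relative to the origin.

X̄ = 87.51 cm, Ȳ = 73.33 cm

rectangular body: A = 170 × 80 = 13600.00, centroid at (85.00, 40.00).
semicircular top: A = ½π·85² = 11349.00, centroid at (85.00, 116.08).
triangular fin: A = ½·40·30 = 600.00, centroid at (183.33, 10.00).
hole: A = −π·8² = -201.06, centroid at (62.00, 43.00).
ΣA = 25347.94 cm²
ΣAX̄ = (13600.00)(85.00) + (11349.00)(85.00) + (600.00)(183.33) + (-201.06)(62.00) = 2218199.45 cm³
ΣAȲ = (13600.00)(40.00) + (11349.00)(116.08) + (600.00)(10.00) + (-201.06)(43.00) = 1858691.28 cm³
X̄ = 2218199.45 / 25347.94 = 87.51 cm
Ȳ = 1858691.28 / 25347.94 = 73.33 cm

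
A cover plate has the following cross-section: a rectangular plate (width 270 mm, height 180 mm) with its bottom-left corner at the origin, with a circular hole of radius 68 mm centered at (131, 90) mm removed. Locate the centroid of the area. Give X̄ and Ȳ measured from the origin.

plate: A = 270 × 180 = 48600.00, centroid at (135.00, 90.00).
hole: A = −π·68² = -14526.72, centroid at (131.00, 90.00).
ΣA = 34073.28 mm²
ΣAX̄ = (48600.00)(135.00) + (-14526.72)(131.00) = 4657999.10 mm³
ΣAȲ = (48600.00)(90.00) + (-14526.72)(90.00) = 3066594.80 mm³
X̄ = 4657999.10 / 34073.28 = 136.71 mm
Ȳ = 3066594.80 / 34073.28 = 90.00 mm

X̄ = 136.71 mm, Ȳ = 90.00 mm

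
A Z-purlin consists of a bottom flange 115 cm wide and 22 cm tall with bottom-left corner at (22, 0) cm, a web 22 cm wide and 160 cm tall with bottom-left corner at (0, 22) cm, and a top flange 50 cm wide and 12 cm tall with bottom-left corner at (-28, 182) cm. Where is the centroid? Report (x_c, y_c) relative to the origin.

x_c = 35.80 cm, y_c = 75.14 cm

bottom flange: A = 115 × 22 = 2530.00, centroid at (79.50, 11.00).
web: A = 22 × 160 = 3520.00, centroid at (11.00, 102.00).
top flange: A = 50 × 12 = 600.00, centroid at (-3.00, 188.00).
ΣA = 6650.00 cm²
ΣAx_c = (2530.00)(79.50) + (3520.00)(11.00) + (600.00)(-3.00) = 238055.00 cm³
ΣAy_c = (2530.00)(11.00) + (3520.00)(102.00) + (600.00)(188.00) = 499670.00 cm³
x_c = 238055.00 / 6650.00 = 35.80 cm
y_c = 499670.00 / 6650.00 = 75.14 cm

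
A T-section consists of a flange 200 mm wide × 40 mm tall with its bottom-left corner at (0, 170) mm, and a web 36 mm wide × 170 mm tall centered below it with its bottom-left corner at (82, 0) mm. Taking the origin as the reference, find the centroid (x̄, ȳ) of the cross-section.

Part | A | x̄ᵢ | ȳᵢ | A·x̄ᵢ | A·ȳᵢ
web | 6120.00 | 100.00 | 85.00 | 612000.00 | 520200.00
flange | 8000.00 | 100.00 | 190.00 | 800000.00 | 1520000.00
Σ | 14120.00 |  |  | 1412000.00 | 2040200.00
x̄ = 1412000.00 / 14120.00 = 100.00 mm
ȳ = 2040200.00 / 14120.00 = 144.49 mm

x̄ = 100.00 mm, ȳ = 144.49 mm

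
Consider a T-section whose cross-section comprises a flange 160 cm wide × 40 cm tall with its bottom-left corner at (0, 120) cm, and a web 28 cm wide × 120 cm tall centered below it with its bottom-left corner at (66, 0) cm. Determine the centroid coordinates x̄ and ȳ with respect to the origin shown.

x̄ = 80.00 cm, ȳ = 112.46 cm

web: A = 28 × 120 = 3360.00, centroid at (80.00, 60.00).
flange: A = 160 × 40 = 6400.00, centroid at (80.00, 140.00).
ΣA = 9760.00 cm²
ΣAx̄ = (3360.00)(80.00) + (6400.00)(80.00) = 780800.00 cm³
ΣAȳ = (3360.00)(60.00) + (6400.00)(140.00) = 1097600.00 cm³
x̄ = 780800.00 / 9760.00 = 80.00 cm
ȳ = 1097600.00 / 9760.00 = 112.46 cm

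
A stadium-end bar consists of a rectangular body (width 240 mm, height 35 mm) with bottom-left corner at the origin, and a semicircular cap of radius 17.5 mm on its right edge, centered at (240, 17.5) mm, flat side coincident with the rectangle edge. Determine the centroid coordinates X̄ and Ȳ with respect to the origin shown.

Part | A | x̄ᵢ | ȳᵢ | A·x̄ᵢ | A·ȳᵢ
rectangular body | 8400.00 | 120.00 | 17.50 | 1008000.00 | 147000.00
semicircular end | 481.06 | 247.43 | 17.50 | 119026.45 | 8418.49
Σ | 8881.06 |  |  | 1127026.45 | 155418.49
X̄ = 1127026.45 / 8881.06 = 126.90 mm
Ȳ = 155418.49 / 8881.06 = 17.50 mm

X̄ = 126.90 mm, Ȳ = 17.50 mm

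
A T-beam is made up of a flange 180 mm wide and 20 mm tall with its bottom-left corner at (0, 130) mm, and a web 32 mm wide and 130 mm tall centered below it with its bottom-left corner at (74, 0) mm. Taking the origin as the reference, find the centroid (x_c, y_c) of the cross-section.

x_c = 90.00 mm, y_c = 99.79 mm

web: A = 32 × 130 = 4160.00, centroid at (90.00, 65.00).
flange: A = 180 × 20 = 3600.00, centroid at (90.00, 140.00).
ΣA = 7760.00 mm², ΣAx_c = 698400.00 mm³, ΣAy_c = 774400.00 mm³.
x_c = 698400.00/7760.00 = 90.00 mm; y_c = 774400.00/7760.00 = 99.79 mm.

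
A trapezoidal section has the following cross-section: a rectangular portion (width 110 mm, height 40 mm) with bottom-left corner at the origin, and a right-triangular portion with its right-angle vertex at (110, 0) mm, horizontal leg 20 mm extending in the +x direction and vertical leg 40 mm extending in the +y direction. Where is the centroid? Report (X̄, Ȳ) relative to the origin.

X̄ = 60.14 mm, Ȳ = 19.44 mm

rectangular portion: A = 110 × 40 = 4400.00, centroid at (55.00, 20.00).
triangular portion: A = ½·20·40 = 400.00, centroid at (116.67, 13.33).
ΣA = 4800.00 mm²
ΣAX̄ = (4400.00)(55.00) + (400.00)(116.67) = 288666.67 mm³
ΣAȲ = (4400.00)(20.00) + (400.00)(13.33) = 93333.33 mm³
X̄ = 288666.67 / 4800.00 = 60.14 mm
Ȳ = 93333.33 / 4800.00 = 19.44 mm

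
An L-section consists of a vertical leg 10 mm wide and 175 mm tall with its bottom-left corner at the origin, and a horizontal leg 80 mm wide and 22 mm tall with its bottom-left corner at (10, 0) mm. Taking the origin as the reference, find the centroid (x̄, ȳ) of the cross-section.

vertical leg: A = 10 × 175 = 1750.00, centroid at (5.00, 87.50).
horizontal leg: A = 80 × 22 = 1760.00, centroid at (50.00, 11.00).
ΣA = 3510.00 mm², ΣAx̄ = 96750.00 mm³, ΣAȳ = 172485.00 mm³.
x̄ = 96750.00/3510.00 = 27.56 mm; ȳ = 172485.00/3510.00 = 49.14 mm.

x̄ = 27.56 mm, ȳ = 49.14 mm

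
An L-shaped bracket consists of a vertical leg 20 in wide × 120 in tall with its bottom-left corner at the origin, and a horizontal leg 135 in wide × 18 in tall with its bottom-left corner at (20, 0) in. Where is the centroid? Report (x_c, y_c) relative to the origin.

vertical leg: A = 20 × 120 = 2400.00, centroid at (10.00, 60.00).
horizontal leg: A = 135 × 18 = 2430.00, centroid at (87.50, 9.00).
ΣA = 4830.00 in², ΣAx_c = 236625.00 in³, ΣAy_c = 165870.00 in³.
x_c = 236625.00/4830.00 = 48.99 in; y_c = 165870.00/4830.00 = 34.34 in.

x_c = 48.99 in, y_c = 34.34 in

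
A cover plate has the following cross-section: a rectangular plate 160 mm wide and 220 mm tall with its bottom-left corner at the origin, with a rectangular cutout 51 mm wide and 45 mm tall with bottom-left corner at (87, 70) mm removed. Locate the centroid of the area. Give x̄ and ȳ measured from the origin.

plate: A = 160 × 220 = 35200.00, centroid at (80.00, 110.00).
hole: A = −(51 × 45) = -2295.00, centroid at (112.50, 92.50).
ΣA = 32905.00 mm², ΣAx̄ = 2557812.50 mm³, ΣAȳ = 3659712.50 mm³.
x̄ = 2557812.50/32905.00 = 77.73 mm; ȳ = 3659712.50/32905.00 = 111.22 mm.

x̄ = 77.73 mm, ȳ = 111.22 mm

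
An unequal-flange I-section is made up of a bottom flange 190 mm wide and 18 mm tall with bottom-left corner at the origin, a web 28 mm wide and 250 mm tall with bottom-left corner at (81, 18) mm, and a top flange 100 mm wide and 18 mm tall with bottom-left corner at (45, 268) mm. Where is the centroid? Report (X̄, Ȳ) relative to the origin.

bottom flange: A = 190 × 18 = 3420.00, centroid at (95.00, 9.00).
web: A = 28 × 250 = 7000.00, centroid at (95.00, 143.00).
top flange: A = 100 × 18 = 1800.00, centroid at (95.00, 277.00).
ΣA = 12220.00 mm², ΣAX̄ = 1160900.00 mm³, ΣAȲ = 1530380.00 mm³.
X̄ = 1160900.00/12220.00 = 95.00 mm; Ȳ = 1530380.00/12220.00 = 125.24 mm.

X̄ = 95.00 mm, Ȳ = 125.24 mm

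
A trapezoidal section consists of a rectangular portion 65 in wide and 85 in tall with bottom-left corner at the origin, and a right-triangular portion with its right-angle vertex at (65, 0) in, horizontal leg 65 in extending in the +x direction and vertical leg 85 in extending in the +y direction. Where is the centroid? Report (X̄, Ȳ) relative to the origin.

X̄ = 50.56 in, Ȳ = 37.78 in

Part | A | x̄ᵢ | ȳᵢ | A·x̄ᵢ | A·ȳᵢ
rectangular portion | 5525.00 | 32.50 | 42.50 | 179562.50 | 234812.50
triangular portion | 2762.50 | 86.67 | 28.33 | 239416.67 | 78270.83
Σ | 8287.50 |  |  | 418979.17 | 313083.33
X̄ = 418979.17 / 8287.50 = 50.56 in
Ȳ = 313083.33 / 8287.50 = 37.78 in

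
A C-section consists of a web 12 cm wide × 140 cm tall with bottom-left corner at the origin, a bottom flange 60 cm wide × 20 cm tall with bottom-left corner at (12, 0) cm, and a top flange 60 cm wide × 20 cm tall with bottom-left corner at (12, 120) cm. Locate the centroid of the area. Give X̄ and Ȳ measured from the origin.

web: A = 12 × 140 = 1680.00, centroid at (6.00, 70.00).
bottom flange: A = 60 × 20 = 1200.00, centroid at (42.00, 10.00).
top flange: A = 60 × 20 = 1200.00, centroid at (42.00, 130.00).
ΣA = 4080.00 cm², ΣAX̄ = 110880.00 cm³, ΣAȲ = 285600.00 cm³.
X̄ = 110880.00/4080.00 = 27.18 cm; Ȳ = 285600.00/4080.00 = 70.00 cm.

X̄ = 27.18 cm, Ȳ = 70.00 cm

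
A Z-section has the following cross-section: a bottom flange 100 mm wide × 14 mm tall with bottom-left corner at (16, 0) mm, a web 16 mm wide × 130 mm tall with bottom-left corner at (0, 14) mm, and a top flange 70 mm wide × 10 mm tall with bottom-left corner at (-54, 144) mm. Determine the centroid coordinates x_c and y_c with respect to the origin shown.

x_c = 22.90 mm, y_c = 66.61 mm

Part | A | x̄ᵢ | ȳᵢ | A·x̄ᵢ | A·ȳᵢ
bottom flange | 1400.00 | 66.00 | 7.00 | 92400.00 | 9800.00
web | 2080.00 | 8.00 | 79.00 | 16640.00 | 164320.00
top flange | 700.00 | -19.00 | 149.00 | -13300.00 | 104300.00
Σ | 4180.00 |  |  | 95740.00 | 278420.00
x_c = 95740.00 / 4180.00 = 22.90 mm
y_c = 278420.00 / 4180.00 = 66.61 mm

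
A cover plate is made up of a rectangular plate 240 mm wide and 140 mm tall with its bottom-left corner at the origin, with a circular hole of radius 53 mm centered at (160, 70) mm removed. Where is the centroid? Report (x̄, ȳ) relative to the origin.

x̄ = 105.75 mm, ȳ = 70.00 mm

Part | A | x̄ᵢ | ȳᵢ | A·x̄ᵢ | A·ȳᵢ
plate | 33600.00 | 120.00 | 70.00 | 4032000.00 | 2352000.00
hole | -8824.73 | 160.00 | 70.00 | -1411957.40 | -617731.36
Σ | 24775.27 |  |  | 2620042.60 | 1734268.64
x̄ = 2620042.60 / 24775.27 = 105.75 mm
ȳ = 1734268.64 / 24775.27 = 70.00 mm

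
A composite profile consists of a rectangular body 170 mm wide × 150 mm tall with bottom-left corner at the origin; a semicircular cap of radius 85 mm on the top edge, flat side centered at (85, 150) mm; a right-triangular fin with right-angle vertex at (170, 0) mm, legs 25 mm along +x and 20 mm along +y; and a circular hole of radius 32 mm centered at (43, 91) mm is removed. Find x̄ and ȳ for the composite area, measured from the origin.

x̄ = 89.68 mm, ȳ = 110.18 mm

rectangular body: A = 170 × 150 = 25500.00, centroid at (85.00, 75.00).
semicircular top: A = ½π·85² = 11349.00, centroid at (85.00, 186.08).
triangular fin: A = ½·25·20 = 250.00, centroid at (178.33, 6.67).
hole: A = −π·32² = -3216.99, centroid at (43.00, 91.00).
ΣA = 33882.01 mm²
ΣAx̄ = (25500.00)(85.00) + (11349.00)(85.00) + (250.00)(178.33) + (-3216.99)(43.00) = 3038418.02 mm³
ΣAȳ = (25500.00)(75.00) + (11349.00)(186.08) + (250.00)(6.67) + (-3216.99)(91.00) = 3733187.68 mm³
x̄ = 3038418.02 / 33882.01 = 89.68 mm
ȳ = 3733187.68 / 33882.01 = 110.18 mm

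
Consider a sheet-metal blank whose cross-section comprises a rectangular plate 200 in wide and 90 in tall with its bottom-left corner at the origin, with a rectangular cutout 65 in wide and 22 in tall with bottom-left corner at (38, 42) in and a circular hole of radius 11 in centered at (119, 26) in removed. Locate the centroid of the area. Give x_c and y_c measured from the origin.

Part | A | x̄ᵢ | ȳᵢ | A·x̄ᵢ | A·ȳᵢ
plate | 18000.00 | 100.00 | 45.00 | 1800000.00 | 810000.00
hole 1 | -1430.00 | 70.50 | 53.00 | -100815.00 | -75790.00
hole 2 | -380.13 | 119.00 | 26.00 | -45235.79 | -9883.45
Σ | 16189.87 |  |  | 1653949.21 | 724326.55
x_c = 1653949.21 / 16189.87 = 102.16 in
y_c = 724326.55 / 16189.87 = 44.74 in

x_c = 102.16 in, y_c = 44.74 in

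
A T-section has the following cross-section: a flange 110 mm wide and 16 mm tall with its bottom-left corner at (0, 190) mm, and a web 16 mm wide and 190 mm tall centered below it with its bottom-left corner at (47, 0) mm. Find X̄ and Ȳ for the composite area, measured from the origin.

Part | A | x̄ᵢ | ȳᵢ | A·x̄ᵢ | A·ȳᵢ
web | 3040.00 | 55.00 | 95.00 | 167200.00 | 288800.00
flange | 1760.00 | 55.00 | 198.00 | 96800.00 | 348480.00
Σ | 4800.00 |  |  | 264000.00 | 637280.00
X̄ = 264000.00 / 4800.00 = 55.00 mm
Ȳ = 637280.00 / 4800.00 = 132.77 mm

X̄ = 55.00 mm, Ȳ = 132.77 mm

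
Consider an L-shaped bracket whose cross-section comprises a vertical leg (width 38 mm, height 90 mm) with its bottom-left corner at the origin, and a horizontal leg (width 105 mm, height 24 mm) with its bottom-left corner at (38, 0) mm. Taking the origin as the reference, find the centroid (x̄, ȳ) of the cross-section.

x̄ = 49.33 mm, ȳ = 31.00 mm

vertical leg: A = 38 × 90 = 3420.00, centroid at (19.00, 45.00).
horizontal leg: A = 105 × 24 = 2520.00, centroid at (90.50, 12.00).
ΣA = 5940.00 mm², ΣAx̄ = 293040.00 mm³, ΣAȳ = 184140.00 mm³.
x̄ = 293040.00/5940.00 = 49.33 mm; ȳ = 184140.00/5940.00 = 31.00 mm.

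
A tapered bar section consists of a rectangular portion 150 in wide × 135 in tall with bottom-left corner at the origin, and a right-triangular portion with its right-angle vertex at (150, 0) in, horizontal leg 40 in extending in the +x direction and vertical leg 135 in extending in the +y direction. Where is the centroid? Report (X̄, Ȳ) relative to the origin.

X̄ = 85.39 in, Ȳ = 64.85 in

rectangular portion: A = 150 × 135 = 20250.00, centroid at (75.00, 67.50).
triangular portion: A = ½·40·135 = 2700.00, centroid at (163.33, 45.00).
ΣA = 22950.00 in²
ΣAX̄ = (20250.00)(75.00) + (2700.00)(163.33) = 1959750.00 in³
ΣAȲ = (20250.00)(67.50) + (2700.00)(45.00) = 1488375.00 in³
X̄ = 1959750.00 / 22950.00 = 85.39 in
Ȳ = 1488375.00 / 22950.00 = 64.85 in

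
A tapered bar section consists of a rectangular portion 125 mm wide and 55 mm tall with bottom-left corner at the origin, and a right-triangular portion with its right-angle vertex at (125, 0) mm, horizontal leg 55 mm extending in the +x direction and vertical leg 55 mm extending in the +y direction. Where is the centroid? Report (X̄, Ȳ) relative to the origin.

X̄ = 77.08 mm, Ȳ = 25.85 mm

rectangular portion: A = 125 × 55 = 6875.00, centroid at (62.50, 27.50).
triangular portion: A = ½·55·55 = 1512.50, centroid at (143.33, 18.33).
ΣA = 8387.50 mm²
ΣAX̄ = (6875.00)(62.50) + (1512.50)(143.33) = 646479.17 mm³
ΣAȲ = (6875.00)(27.50) + (1512.50)(18.33) = 216791.67 mm³
X̄ = 646479.17 / 8387.50 = 77.08 mm
Ȳ = 216791.67 / 8387.50 = 25.85 mm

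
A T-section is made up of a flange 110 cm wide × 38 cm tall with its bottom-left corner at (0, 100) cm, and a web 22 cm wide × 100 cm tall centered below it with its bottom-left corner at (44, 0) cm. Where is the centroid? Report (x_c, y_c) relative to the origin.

x_c = 55.00 cm, y_c = 95.21 cm

web: A = 22 × 100 = 2200.00, centroid at (55.00, 50.00).
flange: A = 110 × 38 = 4180.00, centroid at (55.00, 119.00).
ΣA = 6380.00 cm², ΣAx_c = 350900.00 cm³, ΣAy_c = 607420.00 cm³.
x_c = 350900.00/6380.00 = 55.00 cm; y_c = 607420.00/6380.00 = 95.21 cm.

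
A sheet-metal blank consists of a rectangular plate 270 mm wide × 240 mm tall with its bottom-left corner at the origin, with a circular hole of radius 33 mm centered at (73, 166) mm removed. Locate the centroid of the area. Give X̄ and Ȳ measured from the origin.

plate: A = 270 × 240 = 64800.00, centroid at (135.00, 120.00).
hole: A = −π·33² = -3421.19, centroid at (73.00, 166.00).
ΣA = 61378.81 mm², ΣAX̄ = 8498252.81 mm³, ΣAȲ = 7208081.73 mm³.
X̄ = 8498252.81/61378.81 = 138.46 mm; Ȳ = 7208081.73/61378.81 = 117.44 mm.

X̄ = 138.46 mm, Ȳ = 117.44 mm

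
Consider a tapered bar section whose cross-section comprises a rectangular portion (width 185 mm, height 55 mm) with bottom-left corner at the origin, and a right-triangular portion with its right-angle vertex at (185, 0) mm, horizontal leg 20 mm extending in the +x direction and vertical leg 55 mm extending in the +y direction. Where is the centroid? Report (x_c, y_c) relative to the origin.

rectangular portion: A = 185 × 55 = 10175.00, centroid at (92.50, 27.50).
triangular portion: A = ½·20·55 = 550.00, centroid at (191.67, 18.33).
ΣA = 10725.00 mm², ΣAx_c = 1046604.17 mm³, ΣAy_c = 289895.83 mm³.
x_c = 1046604.17/10725.00 = 97.59 mm; y_c = 289895.83/10725.00 = 27.03 mm.

x_c = 97.59 mm, y_c = 27.03 mm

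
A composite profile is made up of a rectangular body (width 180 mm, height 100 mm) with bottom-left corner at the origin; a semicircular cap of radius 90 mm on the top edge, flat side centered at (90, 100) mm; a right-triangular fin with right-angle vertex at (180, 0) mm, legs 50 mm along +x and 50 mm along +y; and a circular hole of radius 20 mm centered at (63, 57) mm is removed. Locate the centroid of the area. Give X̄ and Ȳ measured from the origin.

X̄ = 95.45 mm, Ȳ = 84.89 mm

rectangular body: A = 180 × 100 = 18000.00, centroid at (90.00, 50.00).
semicircular top: A = ½π·90² = 12723.45, centroid at (90.00, 138.20).
triangular fin: A = ½·50·50 = 1250.00, centroid at (196.67, 16.67).
hole: A = −π·20² = -1256.64, centroid at (63.00, 57.00).
ΣA = 30716.81 mm²
ΣAX̄ = (18000.00)(90.00) + (12723.45)(90.00) + (1250.00)(196.67) + (-1256.64)(63.00) = 2931775.72 mm³
ΣAȲ = (18000.00)(50.00) + (12723.45)(138.20) + (1250.00)(16.67) + (-1256.64)(57.00) = 2607550.05 mm³
X̄ = 2931775.72 / 30716.81 = 95.45 mm
Ȳ = 2607550.05 / 30716.81 = 84.89 mm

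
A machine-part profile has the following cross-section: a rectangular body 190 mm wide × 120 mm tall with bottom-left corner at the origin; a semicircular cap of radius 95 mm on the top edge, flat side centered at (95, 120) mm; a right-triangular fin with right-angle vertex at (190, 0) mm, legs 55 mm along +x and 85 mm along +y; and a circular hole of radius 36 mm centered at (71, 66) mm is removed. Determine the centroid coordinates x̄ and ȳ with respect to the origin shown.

x̄ = 105.29 mm, ȳ = 97.56 mm

rectangular body: A = 190 × 120 = 22800.00, centroid at (95.00, 60.00).
semicircular top: A = ½π·95² = 14176.44, centroid at (95.00, 160.32).
triangular fin: A = ½·55·85 = 2337.50, centroid at (208.33, 28.33).
hole: A = −π·36² = -4071.50, centroid at (71.00, 66.00).
ΣA = 35242.43 mm²
ΣAx̄ = (22800.00)(95.00) + (14176.44)(95.00) + (2337.50)(208.33) + (-4071.50)(71.00) = 3710663.88 mm³
ΣAȳ = (22800.00)(60.00) + (14176.44)(160.32) + (2337.50)(28.33) + (-4071.50)(66.00) = 3438265.65 mm³
x̄ = 3710663.88 / 35242.43 = 105.29 mm
ȳ = 3438265.65 / 35242.43 = 97.56 mm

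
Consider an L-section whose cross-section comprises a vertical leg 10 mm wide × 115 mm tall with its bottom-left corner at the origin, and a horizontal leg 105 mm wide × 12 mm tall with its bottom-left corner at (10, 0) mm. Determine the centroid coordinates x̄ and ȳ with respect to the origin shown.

x̄ = 35.06 mm, ȳ = 30.57 mm

Part | A | x̄ᵢ | ȳᵢ | A·x̄ᵢ | A·ȳᵢ
vertical leg | 1150.00 | 5.00 | 57.50 | 5750.00 | 66125.00
horizontal leg | 1260.00 | 62.50 | 6.00 | 78750.00 | 7560.00
Σ | 2410.00 |  |  | 84500.00 | 73685.00
x̄ = 84500.00 / 2410.00 = 35.06 mm
ȳ = 73685.00 / 2410.00 = 30.57 mm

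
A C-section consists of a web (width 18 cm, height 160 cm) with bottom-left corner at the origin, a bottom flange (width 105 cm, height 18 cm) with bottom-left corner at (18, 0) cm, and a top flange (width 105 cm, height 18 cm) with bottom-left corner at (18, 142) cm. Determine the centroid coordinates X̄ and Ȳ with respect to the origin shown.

X̄ = 43.91 cm, Ȳ = 80.00 cm

web: A = 18 × 160 = 2880.00, centroid at (9.00, 80.00).
bottom flange: A = 105 × 18 = 1890.00, centroid at (70.50, 9.00).
top flange: A = 105 × 18 = 1890.00, centroid at (70.50, 151.00).
ΣA = 6660.00 cm², ΣAX̄ = 292410.00 cm³, ΣAȲ = 532800.00 cm³.
X̄ = 292410.00/6660.00 = 43.91 cm; Ȳ = 532800.00/6660.00 = 80.00 cm.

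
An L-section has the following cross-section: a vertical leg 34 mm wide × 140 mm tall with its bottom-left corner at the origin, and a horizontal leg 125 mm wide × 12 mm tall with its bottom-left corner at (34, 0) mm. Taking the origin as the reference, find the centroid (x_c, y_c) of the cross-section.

x_c = 36.05 mm, y_c = 54.66 mm

vertical leg: A = 34 × 140 = 4760.00, centroid at (17.00, 70.00).
horizontal leg: A = 125 × 12 = 1500.00, centroid at (96.50, 6.00).
ΣA = 6260.00 mm²
ΣAx_c = (4760.00)(17.00) + (1500.00)(96.50) = 225670.00 mm³
ΣAy_c = (4760.00)(70.00) + (1500.00)(6.00) = 342200.00 mm³
x_c = 225670.00 / 6260.00 = 36.05 mm
y_c = 342200.00 / 6260.00 = 54.66 mm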